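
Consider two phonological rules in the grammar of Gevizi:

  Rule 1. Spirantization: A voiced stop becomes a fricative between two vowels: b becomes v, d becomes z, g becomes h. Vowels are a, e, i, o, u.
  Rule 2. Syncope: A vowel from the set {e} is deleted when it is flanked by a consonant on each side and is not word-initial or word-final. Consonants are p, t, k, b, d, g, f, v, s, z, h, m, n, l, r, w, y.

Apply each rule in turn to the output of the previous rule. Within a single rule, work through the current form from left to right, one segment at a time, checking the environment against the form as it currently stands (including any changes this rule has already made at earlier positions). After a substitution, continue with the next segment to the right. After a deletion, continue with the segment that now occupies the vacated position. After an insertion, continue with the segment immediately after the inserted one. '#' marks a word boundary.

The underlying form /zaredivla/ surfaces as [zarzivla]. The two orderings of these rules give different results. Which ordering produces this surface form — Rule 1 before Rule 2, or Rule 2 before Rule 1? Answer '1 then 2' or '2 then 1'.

1 then 2

Order 1 then 2:
  1 Spirantization: [zaredivla] → [zarezivla]
  2 Syncope: [zarezivla] → [zarzivla]
  result: [zarzivla]
Order 2 then 1:
  2 Syncope: [zaredivla] → [zardivla]
  1 Spirantization: no change — [zardivla]
  result: [zardivla]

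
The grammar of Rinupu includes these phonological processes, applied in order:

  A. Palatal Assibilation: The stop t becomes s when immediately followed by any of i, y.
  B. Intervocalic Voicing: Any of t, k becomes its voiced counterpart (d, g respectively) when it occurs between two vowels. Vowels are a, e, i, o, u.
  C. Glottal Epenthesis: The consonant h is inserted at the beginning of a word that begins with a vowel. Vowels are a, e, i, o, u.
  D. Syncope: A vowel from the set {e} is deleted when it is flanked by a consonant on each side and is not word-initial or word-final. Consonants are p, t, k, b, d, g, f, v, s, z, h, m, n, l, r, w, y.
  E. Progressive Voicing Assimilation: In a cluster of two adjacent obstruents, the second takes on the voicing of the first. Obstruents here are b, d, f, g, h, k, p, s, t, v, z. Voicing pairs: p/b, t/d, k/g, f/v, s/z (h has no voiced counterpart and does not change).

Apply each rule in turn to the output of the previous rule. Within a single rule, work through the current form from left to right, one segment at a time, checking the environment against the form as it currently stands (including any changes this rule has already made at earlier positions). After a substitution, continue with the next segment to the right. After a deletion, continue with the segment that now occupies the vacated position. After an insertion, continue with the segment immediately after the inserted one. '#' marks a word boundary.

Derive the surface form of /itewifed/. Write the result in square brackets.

[hidwift]

A Palatal Assibilation: no change — [itewifed]
B Intervocalic Voicing: [itewifed] → [idewifed]
C Glottal Epenthesis: [idewifed] → [hidewifed]
D Syncope: [hidewifed] → [hidwifd]
E Progressive Voicing Assimilation: [hidwifd] → [hidwift]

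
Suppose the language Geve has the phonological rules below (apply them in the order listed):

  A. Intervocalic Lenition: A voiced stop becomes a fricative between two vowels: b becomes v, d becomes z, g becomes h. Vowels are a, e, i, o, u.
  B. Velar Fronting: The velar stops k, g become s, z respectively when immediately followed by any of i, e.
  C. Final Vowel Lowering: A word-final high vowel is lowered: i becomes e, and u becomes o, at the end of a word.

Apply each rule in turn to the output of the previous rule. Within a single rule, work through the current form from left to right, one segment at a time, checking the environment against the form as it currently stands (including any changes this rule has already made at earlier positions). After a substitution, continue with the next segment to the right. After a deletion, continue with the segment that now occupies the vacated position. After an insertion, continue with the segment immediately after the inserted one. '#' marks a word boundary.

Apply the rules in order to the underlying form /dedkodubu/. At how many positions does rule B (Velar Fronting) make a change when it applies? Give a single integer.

A Intervocalic Lenition: [dedkodubu] → [dedkozuvu]
B Velar Fronting: no change — [dedkozuvu]
C Final Vowel Lowering: [dedkozuvu] → [dedkozuvo]
Rule B changed 0 position(s).

0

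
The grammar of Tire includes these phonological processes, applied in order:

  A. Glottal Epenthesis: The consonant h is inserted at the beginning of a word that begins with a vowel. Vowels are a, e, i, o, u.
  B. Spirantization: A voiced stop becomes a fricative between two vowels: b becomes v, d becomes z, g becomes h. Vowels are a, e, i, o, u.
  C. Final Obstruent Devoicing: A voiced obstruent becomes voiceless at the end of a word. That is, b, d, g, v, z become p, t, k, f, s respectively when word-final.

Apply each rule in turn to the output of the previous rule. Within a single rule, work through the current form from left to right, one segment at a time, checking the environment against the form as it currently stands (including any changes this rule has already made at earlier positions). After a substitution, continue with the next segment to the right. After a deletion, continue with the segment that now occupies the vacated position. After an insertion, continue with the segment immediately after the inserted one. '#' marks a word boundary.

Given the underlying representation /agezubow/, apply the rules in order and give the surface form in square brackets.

[hahezuvow]

A Glottal Epenthesis: [agezubow] → [hagezubow]
B Spirantization: [hagezubow] → [hahezuvow]
C Final Obstruent Devoicing: no change — [hahezuvow]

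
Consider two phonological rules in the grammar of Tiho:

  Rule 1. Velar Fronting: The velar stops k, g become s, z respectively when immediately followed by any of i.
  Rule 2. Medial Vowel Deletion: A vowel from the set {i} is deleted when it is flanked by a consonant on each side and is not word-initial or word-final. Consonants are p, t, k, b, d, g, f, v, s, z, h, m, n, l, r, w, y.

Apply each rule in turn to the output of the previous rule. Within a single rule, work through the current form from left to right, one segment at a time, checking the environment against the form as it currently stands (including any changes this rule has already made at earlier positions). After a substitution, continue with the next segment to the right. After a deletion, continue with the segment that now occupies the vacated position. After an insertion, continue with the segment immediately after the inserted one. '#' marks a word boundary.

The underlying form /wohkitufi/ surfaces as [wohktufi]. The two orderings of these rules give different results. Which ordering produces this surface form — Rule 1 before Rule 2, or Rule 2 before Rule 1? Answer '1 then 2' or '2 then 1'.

Order 1 then 2:
  1 Velar Fronting: [wohkitufi] → [wohsitufi]
  2 Medial Vowel Deletion: [wohsitufi] → [wohstufi]
  result: [wohstufi]
Order 2 then 1:
  2 Medial Vowel Deletion: [wohkitufi] → [wohktufi]
  1 Velar Fronting: no change — [wohktufi]
  result: [wohktufi]

2 then 1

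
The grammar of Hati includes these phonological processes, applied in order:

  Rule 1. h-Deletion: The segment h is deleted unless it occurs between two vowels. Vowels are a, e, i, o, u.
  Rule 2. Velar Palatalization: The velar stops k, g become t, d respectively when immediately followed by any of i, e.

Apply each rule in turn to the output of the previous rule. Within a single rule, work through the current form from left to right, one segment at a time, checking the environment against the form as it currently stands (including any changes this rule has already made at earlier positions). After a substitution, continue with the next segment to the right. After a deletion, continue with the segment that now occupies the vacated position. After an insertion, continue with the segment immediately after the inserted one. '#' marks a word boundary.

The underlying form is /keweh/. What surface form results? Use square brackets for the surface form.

[tewe]

Rule 1 h-Deletion: [keweh] → [kewe]
Rule 2 Velar Palatalization: [kewe] → [tewe]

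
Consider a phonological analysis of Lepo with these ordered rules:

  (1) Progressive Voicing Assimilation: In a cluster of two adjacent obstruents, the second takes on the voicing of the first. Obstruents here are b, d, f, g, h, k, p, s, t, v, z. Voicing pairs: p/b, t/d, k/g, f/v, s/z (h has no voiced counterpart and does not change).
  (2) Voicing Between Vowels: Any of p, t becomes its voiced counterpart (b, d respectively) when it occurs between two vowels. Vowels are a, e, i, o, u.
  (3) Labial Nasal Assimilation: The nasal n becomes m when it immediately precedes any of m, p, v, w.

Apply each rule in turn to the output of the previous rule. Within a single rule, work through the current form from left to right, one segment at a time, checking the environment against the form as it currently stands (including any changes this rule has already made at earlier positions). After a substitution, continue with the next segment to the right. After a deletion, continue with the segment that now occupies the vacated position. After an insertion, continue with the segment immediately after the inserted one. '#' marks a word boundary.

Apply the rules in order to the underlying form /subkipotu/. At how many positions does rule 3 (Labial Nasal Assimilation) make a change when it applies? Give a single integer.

0

(1) Progressive Voicing Assimilation: [subkipotu] → [subgipotu]
(2) Voicing Between Vowels: [subgipotu] → [subgibodu]
(3) Labial Nasal Assimilation: no change — [subgibodu]
Rule 3 changed 0 position(s).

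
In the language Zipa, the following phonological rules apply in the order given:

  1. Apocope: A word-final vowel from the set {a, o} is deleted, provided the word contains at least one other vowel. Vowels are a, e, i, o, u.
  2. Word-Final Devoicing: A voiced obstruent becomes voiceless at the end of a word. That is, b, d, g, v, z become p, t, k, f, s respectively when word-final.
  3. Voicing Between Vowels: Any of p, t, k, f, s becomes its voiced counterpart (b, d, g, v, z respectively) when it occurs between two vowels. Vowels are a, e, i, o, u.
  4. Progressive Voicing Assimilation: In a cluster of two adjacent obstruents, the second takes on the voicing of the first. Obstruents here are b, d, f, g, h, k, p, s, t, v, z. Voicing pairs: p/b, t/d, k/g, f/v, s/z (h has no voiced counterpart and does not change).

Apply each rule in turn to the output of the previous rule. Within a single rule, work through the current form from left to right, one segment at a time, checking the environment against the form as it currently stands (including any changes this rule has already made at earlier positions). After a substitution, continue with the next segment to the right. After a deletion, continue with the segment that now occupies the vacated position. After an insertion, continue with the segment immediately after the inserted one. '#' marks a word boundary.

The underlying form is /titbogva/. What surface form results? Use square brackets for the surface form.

1 Apocope: [titbogva] → [titbogv]
2 Word-Final Devoicing: [titbogv] → [titbogf]
3 Voicing Between Vowels: no change — [titbogf]
4 Progressive Voicing Assimilation: [titbogf] → [titpogv]

[titpogv]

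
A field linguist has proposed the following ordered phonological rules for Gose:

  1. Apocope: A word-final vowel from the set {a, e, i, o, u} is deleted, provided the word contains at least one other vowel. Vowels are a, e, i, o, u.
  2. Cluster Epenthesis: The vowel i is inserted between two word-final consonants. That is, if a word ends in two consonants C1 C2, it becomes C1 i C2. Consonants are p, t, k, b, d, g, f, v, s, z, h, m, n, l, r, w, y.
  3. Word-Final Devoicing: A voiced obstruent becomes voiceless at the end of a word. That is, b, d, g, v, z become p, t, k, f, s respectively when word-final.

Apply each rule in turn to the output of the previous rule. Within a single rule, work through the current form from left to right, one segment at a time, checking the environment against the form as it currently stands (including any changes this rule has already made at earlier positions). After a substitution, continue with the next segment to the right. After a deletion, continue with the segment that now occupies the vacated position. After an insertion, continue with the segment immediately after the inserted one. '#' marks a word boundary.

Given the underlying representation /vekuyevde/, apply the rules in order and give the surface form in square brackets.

[vekuyevit]

1 Apocope: [vekuyevde] → [vekuyevd]
2 Cluster Epenthesis: [vekuyevd] → [vekuyevid]
3 Word-Final Devoicing: [vekuyevid] → [vekuyevit]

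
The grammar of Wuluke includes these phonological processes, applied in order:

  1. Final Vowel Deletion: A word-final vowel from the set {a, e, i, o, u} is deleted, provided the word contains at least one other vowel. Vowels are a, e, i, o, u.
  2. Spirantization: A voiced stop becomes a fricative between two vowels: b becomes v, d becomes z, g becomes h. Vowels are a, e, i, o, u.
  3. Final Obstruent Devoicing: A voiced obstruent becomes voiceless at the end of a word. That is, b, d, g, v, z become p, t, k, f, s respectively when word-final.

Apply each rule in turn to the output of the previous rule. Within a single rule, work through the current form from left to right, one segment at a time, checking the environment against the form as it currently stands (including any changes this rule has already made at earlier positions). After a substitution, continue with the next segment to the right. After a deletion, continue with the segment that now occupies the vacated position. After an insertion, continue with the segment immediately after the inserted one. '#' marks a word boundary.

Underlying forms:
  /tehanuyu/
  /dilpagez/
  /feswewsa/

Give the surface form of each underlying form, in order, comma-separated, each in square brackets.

[tehanuy], [dilpahes], [feswews]

/tehanuyu/:
  1 Final Vowel Deletion: [tehanuyu] → [tehanuy]
  2 Spirantization: no change — [tehanuy]
  3 Final Obstruent Devoicing: no change — [tehanuy]
/dilpagez/:
  1 Final Vowel Deletion: no change — [dilpagez]
  2 Spirantization: [dilpagez] → [dilpahez]
  3 Final Obstruent Devoicing: [dilpahez] → [dilpahes]
/feswewsa/:
  1 Final Vowel Deletion: [feswewsa] → [feswews]
  2 Spirantization: no change — [feswews]
  3 Final Obstruent Devoicing: no change — [feswews]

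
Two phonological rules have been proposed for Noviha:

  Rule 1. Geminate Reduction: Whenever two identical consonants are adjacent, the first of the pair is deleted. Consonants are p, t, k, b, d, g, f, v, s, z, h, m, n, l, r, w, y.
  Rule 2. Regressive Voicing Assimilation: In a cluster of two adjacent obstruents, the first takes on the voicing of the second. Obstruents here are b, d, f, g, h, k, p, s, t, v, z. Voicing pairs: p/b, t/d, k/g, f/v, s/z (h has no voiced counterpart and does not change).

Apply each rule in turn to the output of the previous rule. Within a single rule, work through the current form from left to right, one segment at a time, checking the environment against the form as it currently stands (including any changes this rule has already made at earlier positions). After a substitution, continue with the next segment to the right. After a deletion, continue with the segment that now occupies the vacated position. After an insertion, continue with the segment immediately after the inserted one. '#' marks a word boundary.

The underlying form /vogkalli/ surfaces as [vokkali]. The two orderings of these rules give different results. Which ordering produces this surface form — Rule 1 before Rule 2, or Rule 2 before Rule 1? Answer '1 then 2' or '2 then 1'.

Order 1 then 2:
  1 Geminate Reduction: [vogkalli] → [vogkali]
  2 Regressive Voicing Assimilation: [vogkali] → [vokkali]
  result: [vokkali]
Order 2 then 1:
  2 Regressive Voicing Assimilation: [vogkalli] → [vokkalli]
  1 Geminate Reduction: [vokkalli] → [vokali]
  result: [vokali]

1 then 2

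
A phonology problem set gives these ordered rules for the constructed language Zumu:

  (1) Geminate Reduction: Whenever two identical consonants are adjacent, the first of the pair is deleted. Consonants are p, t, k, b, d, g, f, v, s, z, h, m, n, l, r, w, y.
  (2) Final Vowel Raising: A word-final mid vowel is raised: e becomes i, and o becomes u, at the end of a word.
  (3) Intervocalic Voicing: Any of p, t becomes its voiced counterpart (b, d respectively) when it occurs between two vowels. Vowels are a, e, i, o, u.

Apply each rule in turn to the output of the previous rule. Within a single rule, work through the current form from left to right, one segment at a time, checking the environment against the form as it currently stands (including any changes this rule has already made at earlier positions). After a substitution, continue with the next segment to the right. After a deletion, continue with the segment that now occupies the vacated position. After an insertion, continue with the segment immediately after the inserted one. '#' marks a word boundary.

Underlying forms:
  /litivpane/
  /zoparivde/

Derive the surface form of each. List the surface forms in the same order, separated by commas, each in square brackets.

[lidivpani], [zobarivdi]

/litivpane/:
  (1) Geminate Reduction: no change — [litivpane]
  (2) Final Vowel Raising: [litivpane] → [litivpani]
  (3) Intervocalic Voicing: [litivpani] → [lidivpani]
/zoparivde/:
  (1) Geminate Reduction: no change — [zoparivde]
  (2) Final Vowel Raising: [zoparivde] → [zoparivdi]
  (3) Intervocalic Voicing: [zoparivdi] → [zobarivdi]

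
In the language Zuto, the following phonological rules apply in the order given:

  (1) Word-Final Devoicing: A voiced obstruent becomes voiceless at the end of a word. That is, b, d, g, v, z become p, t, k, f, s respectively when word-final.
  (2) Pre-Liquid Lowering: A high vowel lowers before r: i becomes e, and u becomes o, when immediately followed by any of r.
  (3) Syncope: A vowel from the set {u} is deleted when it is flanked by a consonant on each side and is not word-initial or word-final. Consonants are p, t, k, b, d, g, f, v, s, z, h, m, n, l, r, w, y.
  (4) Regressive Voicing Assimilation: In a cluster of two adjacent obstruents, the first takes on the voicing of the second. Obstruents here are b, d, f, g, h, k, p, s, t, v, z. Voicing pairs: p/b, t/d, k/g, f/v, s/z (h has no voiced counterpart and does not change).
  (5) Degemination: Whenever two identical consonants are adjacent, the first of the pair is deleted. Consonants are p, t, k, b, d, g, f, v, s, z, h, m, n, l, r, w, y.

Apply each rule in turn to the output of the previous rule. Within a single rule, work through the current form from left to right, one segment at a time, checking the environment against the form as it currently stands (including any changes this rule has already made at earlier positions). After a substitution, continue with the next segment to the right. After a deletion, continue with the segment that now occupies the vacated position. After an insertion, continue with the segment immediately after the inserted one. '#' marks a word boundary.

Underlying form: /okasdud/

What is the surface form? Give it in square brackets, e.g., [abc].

[okazt]

(1) Word-Final Devoicing: [okasdud] → [okasdut]
(2) Pre-Liquid Lowering: no change — [okasdut]
(3) Syncope: [okasdut] → [okasdt]
(4) Regressive Voicing Assimilation: [okasdt] → [okaztt]
(5) Degemination: [okaztt] → [okazt]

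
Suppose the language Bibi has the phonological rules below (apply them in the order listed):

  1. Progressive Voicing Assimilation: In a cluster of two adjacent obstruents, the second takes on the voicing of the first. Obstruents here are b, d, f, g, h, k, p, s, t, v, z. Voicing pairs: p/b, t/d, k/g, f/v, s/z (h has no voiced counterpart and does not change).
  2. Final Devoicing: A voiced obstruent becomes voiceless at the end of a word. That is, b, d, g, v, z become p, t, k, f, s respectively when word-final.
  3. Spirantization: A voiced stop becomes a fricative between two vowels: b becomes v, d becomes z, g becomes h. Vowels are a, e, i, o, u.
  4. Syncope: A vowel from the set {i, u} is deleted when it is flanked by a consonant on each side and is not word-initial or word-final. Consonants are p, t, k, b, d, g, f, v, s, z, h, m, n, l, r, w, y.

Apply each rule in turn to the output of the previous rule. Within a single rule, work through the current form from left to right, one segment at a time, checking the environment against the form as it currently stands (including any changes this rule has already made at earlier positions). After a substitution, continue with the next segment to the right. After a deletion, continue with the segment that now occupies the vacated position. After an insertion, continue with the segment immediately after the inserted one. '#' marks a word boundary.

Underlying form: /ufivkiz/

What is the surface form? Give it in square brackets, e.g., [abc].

[ufvgs]

1 Progressive Voicing Assimilation: [ufivkiz] → [ufivgiz]
2 Final Devoicing: [ufivgiz] → [ufivgis]
3 Spirantization: no change — [ufivgis]
4 Syncope: [ufivgis] → [ufvgs]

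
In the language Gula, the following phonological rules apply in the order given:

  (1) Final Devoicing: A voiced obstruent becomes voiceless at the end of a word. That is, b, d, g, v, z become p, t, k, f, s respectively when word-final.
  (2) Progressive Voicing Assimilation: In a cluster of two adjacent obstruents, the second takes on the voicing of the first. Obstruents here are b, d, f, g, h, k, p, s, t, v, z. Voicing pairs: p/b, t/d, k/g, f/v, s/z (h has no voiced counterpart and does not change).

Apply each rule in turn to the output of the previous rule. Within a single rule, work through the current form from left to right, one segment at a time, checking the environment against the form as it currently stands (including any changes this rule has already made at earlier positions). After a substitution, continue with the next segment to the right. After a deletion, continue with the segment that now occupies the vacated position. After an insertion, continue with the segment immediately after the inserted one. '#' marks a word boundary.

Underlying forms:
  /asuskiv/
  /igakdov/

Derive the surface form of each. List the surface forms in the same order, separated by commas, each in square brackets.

[asuskif], [igaktof]

/asuskiv/:
  (1) Final Devoicing: [asuskiv] → [asuskif]
  (2) Progressive Voicing Assimilation: no change — [asuskif]
/igakdov/:
  (1) Final Devoicing: [igakdov] → [igakdof]
  (2) Progressive Voicing Assimilation: [igakdof] → [igaktof]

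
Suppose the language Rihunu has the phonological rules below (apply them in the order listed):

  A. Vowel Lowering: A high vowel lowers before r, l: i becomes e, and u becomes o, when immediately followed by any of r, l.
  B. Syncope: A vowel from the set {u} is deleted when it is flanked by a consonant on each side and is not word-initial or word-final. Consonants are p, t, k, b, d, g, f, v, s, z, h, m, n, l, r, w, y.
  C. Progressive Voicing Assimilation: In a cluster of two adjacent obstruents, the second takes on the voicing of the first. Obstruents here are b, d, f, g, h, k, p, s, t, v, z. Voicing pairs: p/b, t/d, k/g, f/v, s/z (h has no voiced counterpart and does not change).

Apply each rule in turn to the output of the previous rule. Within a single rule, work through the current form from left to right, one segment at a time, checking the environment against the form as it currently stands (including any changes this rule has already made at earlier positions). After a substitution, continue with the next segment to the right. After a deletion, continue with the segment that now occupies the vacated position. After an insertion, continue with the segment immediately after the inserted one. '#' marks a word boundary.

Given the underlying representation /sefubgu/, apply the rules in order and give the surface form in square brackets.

A Vowel Lowering: no change — [sefubgu]
B Syncope: [sefubgu] → [sefbgu]
C Progressive Voicing Assimilation: [sefbgu] → [sefpku]

[sefpku]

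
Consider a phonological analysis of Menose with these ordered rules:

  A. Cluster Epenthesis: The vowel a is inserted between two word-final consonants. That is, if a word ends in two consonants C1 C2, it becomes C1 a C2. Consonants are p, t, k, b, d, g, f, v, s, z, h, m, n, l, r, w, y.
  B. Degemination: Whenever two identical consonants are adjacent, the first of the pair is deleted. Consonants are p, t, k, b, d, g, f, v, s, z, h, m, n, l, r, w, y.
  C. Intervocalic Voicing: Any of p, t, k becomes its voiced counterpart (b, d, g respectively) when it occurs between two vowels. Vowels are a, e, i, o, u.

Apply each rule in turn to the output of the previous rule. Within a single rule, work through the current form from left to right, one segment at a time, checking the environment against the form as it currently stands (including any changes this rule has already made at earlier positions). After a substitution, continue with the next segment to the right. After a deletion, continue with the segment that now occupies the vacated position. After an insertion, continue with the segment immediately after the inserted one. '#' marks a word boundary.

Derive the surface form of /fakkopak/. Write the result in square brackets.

[fagobak]

A Cluster Epenthesis: no change — [fakkopak]
B Degemination: [fakkopak] → [fakopak]
C Intervocalic Voicing: [fakopak] → [fagobak]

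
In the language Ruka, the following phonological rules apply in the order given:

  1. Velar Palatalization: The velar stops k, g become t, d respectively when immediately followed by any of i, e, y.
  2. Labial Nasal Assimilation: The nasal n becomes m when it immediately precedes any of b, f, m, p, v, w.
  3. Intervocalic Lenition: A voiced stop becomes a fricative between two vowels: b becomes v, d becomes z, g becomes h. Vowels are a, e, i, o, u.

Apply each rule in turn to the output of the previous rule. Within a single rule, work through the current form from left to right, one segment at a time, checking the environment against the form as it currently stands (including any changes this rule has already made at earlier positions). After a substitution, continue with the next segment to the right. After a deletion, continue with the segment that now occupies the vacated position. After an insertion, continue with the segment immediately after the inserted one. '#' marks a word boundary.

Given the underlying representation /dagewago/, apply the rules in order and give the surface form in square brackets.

1 Velar Palatalization: [dagewago] → [dadewago]
2 Labial Nasal Assimilation: no change — [dadewago]
3 Intervocalic Lenition: [dadewago] → [dazewaho]

[dazewaho]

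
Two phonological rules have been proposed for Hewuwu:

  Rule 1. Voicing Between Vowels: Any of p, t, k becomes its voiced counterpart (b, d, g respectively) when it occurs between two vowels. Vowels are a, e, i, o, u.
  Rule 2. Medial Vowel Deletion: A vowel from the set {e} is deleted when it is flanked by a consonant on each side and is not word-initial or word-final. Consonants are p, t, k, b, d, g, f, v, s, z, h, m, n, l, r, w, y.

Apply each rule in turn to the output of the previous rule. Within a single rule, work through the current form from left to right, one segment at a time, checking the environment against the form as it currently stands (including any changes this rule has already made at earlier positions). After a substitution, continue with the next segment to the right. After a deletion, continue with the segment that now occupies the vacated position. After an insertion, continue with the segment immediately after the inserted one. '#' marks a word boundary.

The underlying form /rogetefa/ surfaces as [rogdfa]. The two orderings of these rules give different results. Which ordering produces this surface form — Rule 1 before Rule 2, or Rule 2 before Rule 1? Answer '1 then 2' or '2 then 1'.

1 then 2

Order 1 then 2:
  1 Voicing Between Vowels: [rogetefa] → [rogedefa]
  2 Medial Vowel Deletion: [rogedefa] → [rogdfa]
  result: [rogdfa]
Order 2 then 1:
  2 Medial Vowel Deletion: [rogetefa] → [rogtfa]
  1 Voicing Between Vowels: no change — [rogtfa]
  result: [rogtfa]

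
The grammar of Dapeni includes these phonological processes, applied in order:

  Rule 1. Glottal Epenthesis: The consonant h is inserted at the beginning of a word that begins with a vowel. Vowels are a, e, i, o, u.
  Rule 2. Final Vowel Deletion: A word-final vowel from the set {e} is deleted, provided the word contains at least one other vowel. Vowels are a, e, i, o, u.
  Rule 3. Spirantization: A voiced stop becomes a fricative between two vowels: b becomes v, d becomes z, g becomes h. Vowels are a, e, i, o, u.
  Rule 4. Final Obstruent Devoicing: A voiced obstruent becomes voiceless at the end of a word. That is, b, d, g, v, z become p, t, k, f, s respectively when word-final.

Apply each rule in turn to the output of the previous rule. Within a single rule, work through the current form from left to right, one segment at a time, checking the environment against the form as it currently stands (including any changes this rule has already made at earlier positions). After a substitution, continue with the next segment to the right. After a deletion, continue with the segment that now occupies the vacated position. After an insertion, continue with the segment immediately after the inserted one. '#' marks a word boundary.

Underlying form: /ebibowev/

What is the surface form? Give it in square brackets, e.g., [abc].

[hevivowef]

Rule 1 Glottal Epenthesis: [ebibowev] → [hebibowev]
Rule 2 Final Vowel Deletion: no change — [hebibowev]
Rule 3 Spirantization: [hebibowev] → [hevivowev]
Rule 4 Final Obstruent Devoicing: [hevivowev] → [hevivowef]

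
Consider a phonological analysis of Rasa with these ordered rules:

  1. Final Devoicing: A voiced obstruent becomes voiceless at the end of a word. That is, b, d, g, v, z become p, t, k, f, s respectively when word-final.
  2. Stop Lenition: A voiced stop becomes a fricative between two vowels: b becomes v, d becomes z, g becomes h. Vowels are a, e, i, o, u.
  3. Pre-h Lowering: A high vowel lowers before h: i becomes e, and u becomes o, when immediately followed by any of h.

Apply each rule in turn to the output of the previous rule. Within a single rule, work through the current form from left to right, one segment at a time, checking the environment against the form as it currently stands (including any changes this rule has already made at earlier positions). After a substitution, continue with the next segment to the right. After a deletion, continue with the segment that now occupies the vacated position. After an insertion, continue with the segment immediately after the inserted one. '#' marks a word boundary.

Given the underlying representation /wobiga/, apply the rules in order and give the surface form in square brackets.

[woveha]

1 Final Devoicing: no change — [wobiga]
2 Stop Lenition: [wobiga] → [woviha]
3 Pre-h Lowering: [woviha] → [woveha]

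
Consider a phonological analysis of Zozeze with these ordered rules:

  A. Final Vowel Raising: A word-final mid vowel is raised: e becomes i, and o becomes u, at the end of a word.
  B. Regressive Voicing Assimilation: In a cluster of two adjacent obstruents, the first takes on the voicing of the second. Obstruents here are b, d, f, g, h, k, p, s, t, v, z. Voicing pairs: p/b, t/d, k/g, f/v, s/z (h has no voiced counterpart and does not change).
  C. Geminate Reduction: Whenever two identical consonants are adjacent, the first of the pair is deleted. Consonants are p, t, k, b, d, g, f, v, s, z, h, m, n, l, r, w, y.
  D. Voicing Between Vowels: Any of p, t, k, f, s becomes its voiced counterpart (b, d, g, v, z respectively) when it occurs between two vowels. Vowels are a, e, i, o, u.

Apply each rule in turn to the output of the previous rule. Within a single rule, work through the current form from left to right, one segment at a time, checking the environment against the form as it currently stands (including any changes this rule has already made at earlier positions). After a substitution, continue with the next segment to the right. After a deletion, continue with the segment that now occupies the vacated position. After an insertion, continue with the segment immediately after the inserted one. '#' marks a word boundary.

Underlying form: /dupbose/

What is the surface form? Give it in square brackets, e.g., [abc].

[dubozi]

A Final Vowel Raising: [dupbose] → [dupbosi]
B Regressive Voicing Assimilation: [dupbosi] → [dubbosi]
C Geminate Reduction: [dubbosi] → [dubosi]
D Voicing Between Vowels: [dubosi] → [dubozi]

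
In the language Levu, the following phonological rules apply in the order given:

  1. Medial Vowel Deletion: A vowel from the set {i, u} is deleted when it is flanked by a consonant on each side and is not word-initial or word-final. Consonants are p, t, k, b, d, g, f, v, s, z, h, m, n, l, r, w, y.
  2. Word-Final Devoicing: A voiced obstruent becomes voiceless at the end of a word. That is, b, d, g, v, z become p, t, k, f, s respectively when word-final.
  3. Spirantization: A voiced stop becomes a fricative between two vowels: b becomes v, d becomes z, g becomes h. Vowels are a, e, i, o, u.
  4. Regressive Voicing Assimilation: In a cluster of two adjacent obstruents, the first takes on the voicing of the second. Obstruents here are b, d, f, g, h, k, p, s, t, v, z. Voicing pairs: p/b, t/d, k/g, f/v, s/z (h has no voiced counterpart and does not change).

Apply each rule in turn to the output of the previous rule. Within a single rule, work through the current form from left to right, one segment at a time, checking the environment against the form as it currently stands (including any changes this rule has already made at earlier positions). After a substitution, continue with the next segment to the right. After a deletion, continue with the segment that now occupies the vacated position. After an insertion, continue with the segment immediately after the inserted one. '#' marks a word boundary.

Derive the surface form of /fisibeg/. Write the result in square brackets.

[fzbek]

1 Medial Vowel Deletion: [fisibeg] → [fsbeg]
2 Word-Final Devoicing: [fsbeg] → [fsbek]
3 Spirantization: no change — [fsbek]
4 Regressive Voicing Assimilation: [fsbek] → [fzbek]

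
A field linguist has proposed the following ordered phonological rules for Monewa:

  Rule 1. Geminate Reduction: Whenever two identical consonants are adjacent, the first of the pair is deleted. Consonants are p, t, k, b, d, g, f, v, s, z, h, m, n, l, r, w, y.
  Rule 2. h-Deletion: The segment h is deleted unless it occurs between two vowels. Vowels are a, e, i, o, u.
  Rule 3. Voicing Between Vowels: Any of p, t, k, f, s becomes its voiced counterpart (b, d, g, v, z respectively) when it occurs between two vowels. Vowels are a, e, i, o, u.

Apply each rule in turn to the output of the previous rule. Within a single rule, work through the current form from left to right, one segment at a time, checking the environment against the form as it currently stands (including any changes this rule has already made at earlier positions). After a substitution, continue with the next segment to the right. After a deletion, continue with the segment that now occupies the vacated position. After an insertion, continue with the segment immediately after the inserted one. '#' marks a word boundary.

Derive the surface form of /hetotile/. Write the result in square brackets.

Rule 1 Geminate Reduction: no change — [hetotile]
Rule 2 h-Deletion: [hetotile] → [etotile]
Rule 3 Voicing Between Vowels: [etotile] → [edodile]

[edodile]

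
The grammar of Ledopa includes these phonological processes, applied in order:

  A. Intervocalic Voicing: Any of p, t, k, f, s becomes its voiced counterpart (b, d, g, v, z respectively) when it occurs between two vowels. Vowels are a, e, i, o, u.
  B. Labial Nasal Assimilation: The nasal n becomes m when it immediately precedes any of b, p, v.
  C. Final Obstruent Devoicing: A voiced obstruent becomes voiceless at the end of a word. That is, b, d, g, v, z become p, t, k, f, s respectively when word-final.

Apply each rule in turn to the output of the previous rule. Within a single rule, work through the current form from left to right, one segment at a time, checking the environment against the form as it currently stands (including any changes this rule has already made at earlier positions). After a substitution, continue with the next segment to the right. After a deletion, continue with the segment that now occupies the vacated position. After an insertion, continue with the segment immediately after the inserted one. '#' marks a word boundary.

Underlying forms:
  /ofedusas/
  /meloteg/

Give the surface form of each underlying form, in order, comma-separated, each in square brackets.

/ofedusas/:
  A Intervocalic Voicing: [ofedusas] → [oveduzas]
  B Labial Nasal Assimilation: no change — [oveduzas]
  C Final Obstruent Devoicing: no change — [oveduzas]
/meloteg/:
  A Intervocalic Voicing: [meloteg] → [melodeg]
  B Labial Nasal Assimilation: no change — [melodeg]
  C Final Obstruent Devoicing: [melodeg] → [melodek]

[oveduzas], [melodek]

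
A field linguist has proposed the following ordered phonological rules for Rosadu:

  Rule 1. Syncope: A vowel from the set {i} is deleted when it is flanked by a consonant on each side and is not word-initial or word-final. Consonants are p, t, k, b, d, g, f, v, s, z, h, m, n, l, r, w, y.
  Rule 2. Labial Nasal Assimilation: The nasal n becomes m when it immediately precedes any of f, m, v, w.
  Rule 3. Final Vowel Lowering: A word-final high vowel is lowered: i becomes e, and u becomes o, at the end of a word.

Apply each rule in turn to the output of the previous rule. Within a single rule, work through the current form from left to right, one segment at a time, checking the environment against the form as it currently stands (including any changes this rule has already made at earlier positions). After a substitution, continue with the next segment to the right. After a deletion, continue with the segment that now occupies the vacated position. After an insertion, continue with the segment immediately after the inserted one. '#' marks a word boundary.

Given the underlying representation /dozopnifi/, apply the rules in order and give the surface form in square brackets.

[dozopmfe]

Rule 1 Syncope: [dozopnifi] → [dozopnfi]
Rule 2 Labial Nasal Assimilation: [dozopnfi] → [dozopmfi]
Rule 3 Final Vowel Lowering: [dozopmfi] → [dozopmfe]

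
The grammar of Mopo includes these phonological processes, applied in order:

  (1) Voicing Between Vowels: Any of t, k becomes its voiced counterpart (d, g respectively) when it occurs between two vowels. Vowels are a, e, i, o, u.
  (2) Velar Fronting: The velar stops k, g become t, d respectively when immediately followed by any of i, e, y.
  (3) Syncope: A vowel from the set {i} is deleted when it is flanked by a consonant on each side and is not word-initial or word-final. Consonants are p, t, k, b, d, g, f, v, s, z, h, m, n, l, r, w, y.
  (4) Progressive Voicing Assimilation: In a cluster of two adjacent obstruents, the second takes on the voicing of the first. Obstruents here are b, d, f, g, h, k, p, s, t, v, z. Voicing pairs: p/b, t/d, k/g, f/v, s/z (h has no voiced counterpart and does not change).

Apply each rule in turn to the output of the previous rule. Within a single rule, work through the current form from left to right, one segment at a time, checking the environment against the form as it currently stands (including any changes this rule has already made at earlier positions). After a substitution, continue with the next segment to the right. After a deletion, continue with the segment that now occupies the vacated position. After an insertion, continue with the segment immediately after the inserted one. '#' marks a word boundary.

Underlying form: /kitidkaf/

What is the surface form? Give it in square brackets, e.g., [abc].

(1) Voicing Between Vowels: [kitidkaf] → [kididkaf]
(2) Velar Fronting: [kididkaf] → [tididkaf]
(3) Syncope: [tididkaf] → [tddkaf]
(4) Progressive Voicing Assimilation: [tddkaf] → [tttkaf]

[tttkaf]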